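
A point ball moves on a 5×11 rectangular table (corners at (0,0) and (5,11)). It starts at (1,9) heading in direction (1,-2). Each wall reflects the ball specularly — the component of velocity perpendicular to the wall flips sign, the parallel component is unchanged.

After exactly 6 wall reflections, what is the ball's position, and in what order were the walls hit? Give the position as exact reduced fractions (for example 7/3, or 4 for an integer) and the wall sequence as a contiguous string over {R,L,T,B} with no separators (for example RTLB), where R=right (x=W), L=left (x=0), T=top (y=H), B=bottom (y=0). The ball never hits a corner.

Final position: (7/2,0)
Wall sequence: RBLTRB

1. t=4 → R at (5,1); v=(-1,-2)
2. t=1/2 → B at (9/2,0); v=(-1,2)
3. t=9/2 → L at (0,9); v=(1,2)
4. t=1 → T at (1,11); v=(1,-2)
5. t=4 → R at (5,3); v=(-1,-2)
6. t=3/2 → B at (7/2,0); v=(-1,2)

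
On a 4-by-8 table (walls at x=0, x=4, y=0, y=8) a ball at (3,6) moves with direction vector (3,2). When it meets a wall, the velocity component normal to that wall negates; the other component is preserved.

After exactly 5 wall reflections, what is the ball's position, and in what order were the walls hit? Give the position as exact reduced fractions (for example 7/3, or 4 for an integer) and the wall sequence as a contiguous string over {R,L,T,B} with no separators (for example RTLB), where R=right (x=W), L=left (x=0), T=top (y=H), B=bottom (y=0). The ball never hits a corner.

Final position: (0,4/3)
Wall sequence: RTLRL

1. t=1/3 → R at (4,20/3); v=(-3,2)
2. t=2/3 → T at (2,8); v=(-3,-2)
3. t=2/3 → L at (0,20/3); v=(3,-2)
4. t=4/3 → R at (4,4); v=(-3,-2)
5. t=4/3 → L at (0,4/3); v=(3,-2)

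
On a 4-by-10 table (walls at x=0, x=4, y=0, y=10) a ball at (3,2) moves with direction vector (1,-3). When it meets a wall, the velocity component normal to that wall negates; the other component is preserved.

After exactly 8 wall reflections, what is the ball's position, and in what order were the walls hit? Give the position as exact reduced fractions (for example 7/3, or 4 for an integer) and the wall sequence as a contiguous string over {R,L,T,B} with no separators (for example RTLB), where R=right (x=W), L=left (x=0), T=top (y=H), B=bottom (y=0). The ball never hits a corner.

1. t=2/3 → B at (11/3,0); v=(1,3)
2. t=1/3 → R at (4,1); v=(-1,3)
3. t=3 → T at (1,10); v=(-1,-3)
4. t=1 → L at (0,7); v=(1,-3)
5. t=7/3 → B at (7/3,0); v=(1,3)
6. t=5/3 → R at (4,5); v=(-1,3)
7. t=5/3 → T at (7/3,10); v=(-1,-3)
8. t=7/3 → L at (0,3); v=(1,-3)

Final position: (0,3)
Wall sequence: BRTLBRTL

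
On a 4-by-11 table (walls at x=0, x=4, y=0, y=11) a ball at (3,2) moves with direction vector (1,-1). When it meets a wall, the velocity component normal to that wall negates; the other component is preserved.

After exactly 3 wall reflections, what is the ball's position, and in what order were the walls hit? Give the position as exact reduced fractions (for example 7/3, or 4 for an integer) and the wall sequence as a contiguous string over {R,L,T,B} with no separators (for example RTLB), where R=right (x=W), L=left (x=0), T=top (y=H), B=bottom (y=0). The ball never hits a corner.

1. t=1 → R at (4,1); v=(-1,-1)
2. t=1 → B at (3,0); v=(-1,1)
3. t=3 → L at (0,3); v=(1,1)

Final position: (0,3)
Wall sequence: RBL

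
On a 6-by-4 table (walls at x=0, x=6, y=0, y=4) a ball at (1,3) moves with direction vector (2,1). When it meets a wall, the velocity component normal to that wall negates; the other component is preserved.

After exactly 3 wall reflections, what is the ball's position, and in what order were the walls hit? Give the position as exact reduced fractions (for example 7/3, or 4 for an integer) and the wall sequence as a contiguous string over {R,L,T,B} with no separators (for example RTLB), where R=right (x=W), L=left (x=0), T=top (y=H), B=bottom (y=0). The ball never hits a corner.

Final position: (1,0)
Wall sequence: TRB

1. t=1 → T at (3,4); v=(2,-1)
2. t=3/2 → R at (6,5/2); v=(-2,-1)
3. t=5/2 → B at (1,0); v=(-2,1)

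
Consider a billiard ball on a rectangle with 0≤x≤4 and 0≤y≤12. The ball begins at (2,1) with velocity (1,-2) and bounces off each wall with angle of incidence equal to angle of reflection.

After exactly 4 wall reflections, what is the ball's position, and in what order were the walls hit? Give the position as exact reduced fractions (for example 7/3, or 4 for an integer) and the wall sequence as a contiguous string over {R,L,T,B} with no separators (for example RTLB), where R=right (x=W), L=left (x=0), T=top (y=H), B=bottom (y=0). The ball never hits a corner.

1. t=1/2 → B at (5/2,0); v=(1,2)
2. t=3/2 → R at (4,3); v=(-1,2)
3. t=4 → L at (0,11); v=(1,2)
4. t=1/2 → T at (1/2,12); v=(1,-2)

Final position: (1/2,12)
Wall sequence: BRLT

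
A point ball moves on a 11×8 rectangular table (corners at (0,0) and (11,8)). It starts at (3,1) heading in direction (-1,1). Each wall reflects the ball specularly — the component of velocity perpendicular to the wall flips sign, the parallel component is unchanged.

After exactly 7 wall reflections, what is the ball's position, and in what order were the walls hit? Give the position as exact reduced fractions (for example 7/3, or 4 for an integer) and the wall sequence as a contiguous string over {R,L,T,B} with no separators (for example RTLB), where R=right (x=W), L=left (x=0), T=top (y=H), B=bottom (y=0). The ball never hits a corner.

Final position: (6,0)
Wall sequence: LTRBTLB

1. t=3 → L at (0,4); v=(1,1)
2. t=4 → T at (4,8); v=(1,-1)
3. t=7 → R at (11,1); v=(-1,-1)
4. t=1 → B at (10,0); v=(-1,1)
5. t=8 → T at (2,8); v=(-1,-1)
6. t=2 → L at (0,6); v=(1,-1)
7. t=6 → B at (6,0); v=(1,1)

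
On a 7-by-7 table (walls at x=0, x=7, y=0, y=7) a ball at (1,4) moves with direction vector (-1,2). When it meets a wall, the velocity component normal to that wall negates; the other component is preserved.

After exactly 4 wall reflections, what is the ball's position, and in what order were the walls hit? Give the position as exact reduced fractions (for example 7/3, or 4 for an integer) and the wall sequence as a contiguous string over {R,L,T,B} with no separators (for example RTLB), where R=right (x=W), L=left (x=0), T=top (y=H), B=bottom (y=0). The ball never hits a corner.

1. t=1 → L at (0,6); v=(1,2)
2. t=1/2 → T at (1/2,7); v=(1,-2)
3. t=7/2 → B at (4,0); v=(1,2)
4. t=3 → R at (7,6); v=(-1,2)

Final position: (7,6)
Wall sequence: LTBR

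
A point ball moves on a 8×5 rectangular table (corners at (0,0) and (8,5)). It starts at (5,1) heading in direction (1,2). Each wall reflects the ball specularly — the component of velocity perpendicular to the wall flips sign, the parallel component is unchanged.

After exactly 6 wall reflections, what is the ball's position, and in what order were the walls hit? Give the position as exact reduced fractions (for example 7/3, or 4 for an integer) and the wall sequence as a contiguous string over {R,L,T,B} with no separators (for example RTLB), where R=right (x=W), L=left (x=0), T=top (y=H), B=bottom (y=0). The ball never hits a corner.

1. t=2 → T at (7,5); v=(1,-2)
2. t=1 → R at (8,3); v=(-1,-2)
3. t=3/2 → B at (13/2,0); v=(-1,2)
4. t=5/2 → T at (4,5); v=(-1,-2)
5. t=5/2 → B at (3/2,0); v=(-1,2)
6. t=3/2 → L at (0,3); v=(1,2)

Final position: (0,3)
Wall sequence: TRBTBL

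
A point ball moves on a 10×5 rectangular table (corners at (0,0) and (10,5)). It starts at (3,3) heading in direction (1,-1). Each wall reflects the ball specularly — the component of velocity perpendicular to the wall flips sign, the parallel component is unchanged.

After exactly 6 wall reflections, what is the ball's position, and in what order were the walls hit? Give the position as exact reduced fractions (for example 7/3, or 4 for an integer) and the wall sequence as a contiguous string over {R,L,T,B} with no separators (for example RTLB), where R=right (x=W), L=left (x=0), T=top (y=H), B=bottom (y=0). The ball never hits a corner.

1. t=3 → B at (6,0); v=(1,1)
2. t=4 → R at (10,4); v=(-1,1)
3. t=1 → T at (9,5); v=(-1,-1)
4. t=5 → B at (4,0); v=(-1,1)
5. t=4 → L at (0,4); v=(1,1)
6. t=1 → T at (1,5); v=(1,-1)

Final position: (1,5)
Wall sequence: BRTBLT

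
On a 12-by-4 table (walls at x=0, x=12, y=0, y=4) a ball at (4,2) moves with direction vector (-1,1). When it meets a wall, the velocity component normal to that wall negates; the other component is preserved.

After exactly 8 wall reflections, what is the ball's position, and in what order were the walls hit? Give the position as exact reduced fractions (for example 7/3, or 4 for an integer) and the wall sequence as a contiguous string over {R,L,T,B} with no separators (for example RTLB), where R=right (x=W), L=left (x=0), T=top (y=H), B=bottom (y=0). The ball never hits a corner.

1. t=2 → T at (2,4); v=(-1,-1)
2. t=2 → L at (0,2); v=(1,-1)
3. t=2 → B at (2,0); v=(1,1)
4. t=4 → T at (6,4); v=(1,-1)
5. t=4 → B at (10,0); v=(1,1)
6. t=2 → R at (12,2); v=(-1,1)
7. t=2 → T at (10,4); v=(-1,-1)
8. t=4 → B at (6,0); v=(-1,1)

Final position: (6,0)
Wall sequence: TLBTBRTB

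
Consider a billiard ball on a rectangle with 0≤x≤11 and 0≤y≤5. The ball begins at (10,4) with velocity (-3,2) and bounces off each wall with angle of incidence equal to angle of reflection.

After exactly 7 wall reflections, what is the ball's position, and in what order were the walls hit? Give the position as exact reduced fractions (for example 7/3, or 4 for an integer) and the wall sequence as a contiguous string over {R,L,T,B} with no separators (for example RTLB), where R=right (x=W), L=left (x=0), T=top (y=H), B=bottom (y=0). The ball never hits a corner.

Final position: (1/2,5)
Wall sequence: TBLTRBT

1. t=1/2 → T at (17/2,5); v=(-3,-2)
2. t=5/2 → B at (1,0); v=(-3,2)
3. t=1/3 → L at (0,2/3); v=(3,2)
4. t=13/6 → T at (13/2,5); v=(3,-2)
5. t=3/2 → R at (11,2); v=(-3,-2)
6. t=1 → B at (8,0); v=(-3,2)
7. t=5/2 → T at (1/2,5); v=(-3,-2)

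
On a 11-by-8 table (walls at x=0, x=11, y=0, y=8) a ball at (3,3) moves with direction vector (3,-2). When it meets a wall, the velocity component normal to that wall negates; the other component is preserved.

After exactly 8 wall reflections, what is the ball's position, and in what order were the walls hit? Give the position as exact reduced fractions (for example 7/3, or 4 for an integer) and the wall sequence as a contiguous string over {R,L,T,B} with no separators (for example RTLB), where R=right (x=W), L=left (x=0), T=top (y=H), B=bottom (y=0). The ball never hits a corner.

Final position: (0,23/3)
Wall sequence: BRTLBRTL

1. t=3/2 → B at (15/2,0); v=(3,2)
2. t=7/6 → R at (11,7/3); v=(-3,2)
3. t=17/6 → T at (5/2,8); v=(-3,-2)
4. t=5/6 → L at (0,19/3); v=(3,-2)
5. t=19/6 → B at (19/2,0); v=(3,2)
6. t=1/2 → R at (11,1); v=(-3,2)
7. t=7/2 → T at (1/2,8); v=(-3,-2)
8. t=1/6 → L at (0,23/3); v=(3,-2)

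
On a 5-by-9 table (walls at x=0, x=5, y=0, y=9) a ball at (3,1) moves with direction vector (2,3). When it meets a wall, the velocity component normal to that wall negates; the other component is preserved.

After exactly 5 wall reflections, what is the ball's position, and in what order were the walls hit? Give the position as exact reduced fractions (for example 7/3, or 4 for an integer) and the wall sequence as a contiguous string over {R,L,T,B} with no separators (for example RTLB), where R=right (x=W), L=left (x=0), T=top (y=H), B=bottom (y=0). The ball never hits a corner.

1. t=1 → R at (5,4); v=(-2,3)
2. t=5/3 → T at (5/3,9); v=(-2,-3)
3. t=5/6 → L at (0,13/2); v=(2,-3)
4. t=13/6 → B at (13/3,0); v=(2,3)
5. t=1/3 → R at (5,1); v=(-2,3)

Final position: (5,1)
Wall sequence: RTLBR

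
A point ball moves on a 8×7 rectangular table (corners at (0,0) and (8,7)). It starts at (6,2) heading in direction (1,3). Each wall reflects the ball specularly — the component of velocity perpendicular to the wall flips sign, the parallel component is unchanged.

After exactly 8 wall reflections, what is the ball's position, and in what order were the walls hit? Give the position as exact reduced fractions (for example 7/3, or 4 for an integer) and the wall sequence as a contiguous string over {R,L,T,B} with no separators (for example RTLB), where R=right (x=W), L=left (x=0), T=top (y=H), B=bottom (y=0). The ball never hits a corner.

Final position: (10/3,0)
Wall sequence: TRBTBLTB

1. t=5/3 → T at (23/3,7); v=(1,-3)
2. t=1/3 → R at (8,6); v=(-1,-3)
3. t=2 → B at (6,0); v=(-1,3)
4. t=7/3 → T at (11/3,7); v=(-1,-3)
5. t=7/3 → B at (4/3,0); v=(-1,3)
6. t=4/3 → L at (0,4); v=(1,3)
7. t=1 → T at (1,7); v=(1,-3)
8. t=7/3 → B at (10/3,0); v=(1,3)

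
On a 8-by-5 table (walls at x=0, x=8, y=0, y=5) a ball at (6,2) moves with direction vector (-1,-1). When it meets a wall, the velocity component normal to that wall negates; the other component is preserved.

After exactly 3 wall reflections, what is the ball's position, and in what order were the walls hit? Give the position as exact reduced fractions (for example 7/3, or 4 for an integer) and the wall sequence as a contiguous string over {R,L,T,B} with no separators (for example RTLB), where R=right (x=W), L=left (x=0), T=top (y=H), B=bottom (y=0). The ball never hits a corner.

1. t=2 → B at (4,0); v=(-1,1)
2. t=4 → L at (0,4); v=(1,1)
3. t=1 → T at (1,5); v=(1,-1)

Final position: (1,5)
Wall sequence: BLT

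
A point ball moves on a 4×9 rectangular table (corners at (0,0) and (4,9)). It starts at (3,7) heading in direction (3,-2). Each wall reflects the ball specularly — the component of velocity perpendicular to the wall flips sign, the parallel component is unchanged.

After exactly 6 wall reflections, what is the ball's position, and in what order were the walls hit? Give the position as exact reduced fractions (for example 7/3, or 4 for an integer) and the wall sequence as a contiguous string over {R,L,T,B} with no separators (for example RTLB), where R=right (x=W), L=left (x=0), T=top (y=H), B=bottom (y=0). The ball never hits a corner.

Final position: (4,13/3)
Wall sequence: RLRBLR

1. t=1/3 → R at (4,19/3); v=(-3,-2)
2. t=4/3 → L at (0,11/3); v=(3,-2)
3. t=4/3 → R at (4,1); v=(-3,-2)
4. t=1/2 → B at (5/2,0); v=(-3,2)
5. t=5/6 → L at (0,5/3); v=(3,2)
6. t=4/3 → R at (4,13/3); v=(-3,2)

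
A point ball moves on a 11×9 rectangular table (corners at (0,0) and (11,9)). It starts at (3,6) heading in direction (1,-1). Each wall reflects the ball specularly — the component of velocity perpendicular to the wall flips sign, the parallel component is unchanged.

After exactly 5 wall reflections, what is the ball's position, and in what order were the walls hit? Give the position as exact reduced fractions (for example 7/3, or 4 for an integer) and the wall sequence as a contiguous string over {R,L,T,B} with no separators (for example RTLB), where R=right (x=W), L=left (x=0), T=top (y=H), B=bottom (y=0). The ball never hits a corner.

Final position: (5,0)
Wall sequence: BRTLB

1. t=6 → B at (9,0); v=(1,1)
2. t=2 → R at (11,2); v=(-1,1)
3. t=7 → T at (4,9); v=(-1,-1)
4. t=4 → L at (0,5); v=(1,-1)
5. t=5 → B at (5,0); v=(1,1)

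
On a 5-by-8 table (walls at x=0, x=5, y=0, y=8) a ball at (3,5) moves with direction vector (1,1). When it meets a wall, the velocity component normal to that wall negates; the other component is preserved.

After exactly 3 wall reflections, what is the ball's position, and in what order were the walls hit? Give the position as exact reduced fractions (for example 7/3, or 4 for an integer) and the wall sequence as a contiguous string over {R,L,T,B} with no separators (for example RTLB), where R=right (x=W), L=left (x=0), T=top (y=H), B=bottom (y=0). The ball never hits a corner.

1. t=2 → R at (5,7); v=(-1,1)
2. t=1 → T at (4,8); v=(-1,-1)
3. t=4 → L at (0,4); v=(1,-1)

Final position: (0,4)
Wall sequence: RTL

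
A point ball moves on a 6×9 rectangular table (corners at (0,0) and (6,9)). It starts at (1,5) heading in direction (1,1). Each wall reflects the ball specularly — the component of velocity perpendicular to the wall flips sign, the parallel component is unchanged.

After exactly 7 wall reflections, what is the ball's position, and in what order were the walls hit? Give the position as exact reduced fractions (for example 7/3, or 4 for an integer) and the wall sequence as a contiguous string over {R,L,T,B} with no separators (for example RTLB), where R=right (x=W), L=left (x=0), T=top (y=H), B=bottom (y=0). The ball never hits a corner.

1. t=4 → T at (5,9); v=(1,-1)
2. t=1 → R at (6,8); v=(-1,-1)
3. t=6 → L at (0,2); v=(1,-1)
4. t=2 → B at (2,0); v=(1,1)
5. t=4 → R at (6,4); v=(-1,1)
6. t=5 → T at (1,9); v=(-1,-1)
7. t=1 → L at (0,8); v=(1,-1)

Final position: (0,8)
Wall sequence: TRLBRTL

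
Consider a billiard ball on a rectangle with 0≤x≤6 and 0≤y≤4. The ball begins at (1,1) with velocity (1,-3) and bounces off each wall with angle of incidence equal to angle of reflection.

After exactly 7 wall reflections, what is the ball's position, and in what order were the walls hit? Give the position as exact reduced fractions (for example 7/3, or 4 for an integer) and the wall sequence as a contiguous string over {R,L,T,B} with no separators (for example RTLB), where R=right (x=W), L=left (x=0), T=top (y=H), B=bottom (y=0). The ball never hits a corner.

Final position: (4,4)
Wall sequence: BTBTRBT

1. t=1/3 → B at (4/3,0); v=(1,3)
2. t=4/3 → T at (8/3,4); v=(1,-3)
3. t=4/3 → B at (4,0); v=(1,3)
4. t=4/3 → T at (16/3,4); v=(1,-3)
5. t=2/3 → R at (6,2); v=(-1,-3)
6. t=2/3 → B at (16/3,0); v=(-1,3)
7. t=4/3 → T at (4,4); v=(-1,-3)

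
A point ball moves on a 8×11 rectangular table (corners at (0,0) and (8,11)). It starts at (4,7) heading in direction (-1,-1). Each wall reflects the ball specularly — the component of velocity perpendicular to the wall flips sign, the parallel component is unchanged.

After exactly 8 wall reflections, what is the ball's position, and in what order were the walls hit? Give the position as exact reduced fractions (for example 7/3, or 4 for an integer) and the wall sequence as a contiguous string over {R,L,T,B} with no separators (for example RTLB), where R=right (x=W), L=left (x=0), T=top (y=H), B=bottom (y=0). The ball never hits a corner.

Final position: (0,7)
Wall sequence: LBRTLRBL

1. t=4 → L at (0,3); v=(1,-1)
2. t=3 → B at (3,0); v=(1,1)
3. t=5 → R at (8,5); v=(-1,1)
4. t=6 → T at (2,11); v=(-1,-1)
5. t=2 → L at (0,9); v=(1,-1)
6. t=8 → R at (8,1); v=(-1,-1)
7. t=1 → B at (7,0); v=(-1,1)
8. t=7 → L at (0,7); v=(1,1)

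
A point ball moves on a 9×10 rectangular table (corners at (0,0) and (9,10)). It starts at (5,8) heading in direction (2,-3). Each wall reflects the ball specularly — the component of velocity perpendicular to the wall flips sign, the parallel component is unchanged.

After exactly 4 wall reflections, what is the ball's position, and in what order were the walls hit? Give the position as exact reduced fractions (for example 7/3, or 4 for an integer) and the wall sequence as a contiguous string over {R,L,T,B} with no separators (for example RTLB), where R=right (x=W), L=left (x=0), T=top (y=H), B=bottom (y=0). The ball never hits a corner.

Final position: (0,17/2)
Wall sequence: RBTL

1. t=2 → R at (9,2); v=(-2,-3)
2. t=2/3 → B at (23/3,0); v=(-2,3)
3. t=10/3 → T at (1,10); v=(-2,-3)
4. t=1/2 → L at (0,17/2); v=(2,-3)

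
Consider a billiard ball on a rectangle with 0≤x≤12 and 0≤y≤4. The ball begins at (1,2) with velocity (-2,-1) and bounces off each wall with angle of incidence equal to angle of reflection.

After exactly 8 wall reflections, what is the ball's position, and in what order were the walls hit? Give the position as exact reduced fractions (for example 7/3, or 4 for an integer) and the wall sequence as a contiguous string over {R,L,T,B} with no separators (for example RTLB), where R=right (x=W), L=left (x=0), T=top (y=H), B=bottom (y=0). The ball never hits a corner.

1. t=1/2 → L at (0,3/2); v=(2,-1)
2. t=3/2 → B at (3,0); v=(2,1)
3. t=4 → T at (11,4); v=(2,-1)
4. t=1/2 → R at (12,7/2); v=(-2,-1)
5. t=7/2 → B at (5,0); v=(-2,1)
6. t=5/2 → L at (0,5/2); v=(2,1)
7. t=3/2 → T at (3,4); v=(2,-1)
8. t=4 → B at (11,0); v=(2,1)

Final position: (11,0)
Wall sequence: LBTRBLTB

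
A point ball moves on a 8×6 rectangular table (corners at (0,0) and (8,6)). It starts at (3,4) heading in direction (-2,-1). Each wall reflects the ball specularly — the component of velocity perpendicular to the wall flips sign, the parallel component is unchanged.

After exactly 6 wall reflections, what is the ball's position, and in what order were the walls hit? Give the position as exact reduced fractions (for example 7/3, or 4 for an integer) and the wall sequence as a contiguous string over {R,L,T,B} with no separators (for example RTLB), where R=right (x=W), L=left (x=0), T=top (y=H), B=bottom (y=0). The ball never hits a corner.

Final position: (8,5/2)
Wall sequence: LBRLTR

1. t=3/2 → L at (0,5/2); v=(2,-1)
2. t=5/2 → B at (5,0); v=(2,1)
3. t=3/2 → R at (8,3/2); v=(-2,1)
4. t=4 → L at (0,11/2); v=(2,1)
5. t=1/2 → T at (1,6); v=(2,-1)
6. t=7/2 → R at (8,5/2); v=(-2,-1)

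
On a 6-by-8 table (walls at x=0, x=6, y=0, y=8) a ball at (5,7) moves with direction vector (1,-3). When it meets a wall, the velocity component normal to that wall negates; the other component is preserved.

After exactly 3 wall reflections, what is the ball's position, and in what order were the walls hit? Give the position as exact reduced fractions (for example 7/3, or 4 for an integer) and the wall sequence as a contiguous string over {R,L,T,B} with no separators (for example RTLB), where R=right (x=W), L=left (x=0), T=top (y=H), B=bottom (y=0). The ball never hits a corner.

1. t=1 → R at (6,4); v=(-1,-3)
2. t=4/3 → B at (14/3,0); v=(-1,3)
3. t=8/3 → T at (2,8); v=(-1,-3)

Final position: (2,8)
Wall sequence: RBT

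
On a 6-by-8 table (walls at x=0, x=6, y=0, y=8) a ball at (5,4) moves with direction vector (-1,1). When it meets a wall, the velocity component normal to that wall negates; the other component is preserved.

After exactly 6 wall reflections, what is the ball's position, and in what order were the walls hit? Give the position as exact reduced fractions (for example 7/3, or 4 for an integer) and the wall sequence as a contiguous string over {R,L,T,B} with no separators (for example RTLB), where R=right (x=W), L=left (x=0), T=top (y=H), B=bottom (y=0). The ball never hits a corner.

1. t=4 → T at (1,8); v=(-1,-1)
2. t=1 → L at (0,7); v=(1,-1)
3. t=6 → R at (6,1); v=(-1,-1)
4. t=1 → B at (5,0); v=(-1,1)
5. t=5 → L at (0,5); v=(1,1)
6. t=3 → T at (3,8); v=(1,-1)

Final position: (3,8)
Wall sequence: TLRBLT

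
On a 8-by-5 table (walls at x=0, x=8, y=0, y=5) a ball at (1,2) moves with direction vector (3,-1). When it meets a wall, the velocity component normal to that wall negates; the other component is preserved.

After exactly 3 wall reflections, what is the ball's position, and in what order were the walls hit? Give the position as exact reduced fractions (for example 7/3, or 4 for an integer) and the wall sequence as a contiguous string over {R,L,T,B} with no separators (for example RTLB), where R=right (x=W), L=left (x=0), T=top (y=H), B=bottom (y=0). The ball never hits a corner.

1. t=2 → B at (7,0); v=(3,1)
2. t=1/3 → R at (8,1/3); v=(-3,1)
3. t=8/3 → L at (0,3); v=(3,1)

Final position: (0,3)
Wall sequence: BRL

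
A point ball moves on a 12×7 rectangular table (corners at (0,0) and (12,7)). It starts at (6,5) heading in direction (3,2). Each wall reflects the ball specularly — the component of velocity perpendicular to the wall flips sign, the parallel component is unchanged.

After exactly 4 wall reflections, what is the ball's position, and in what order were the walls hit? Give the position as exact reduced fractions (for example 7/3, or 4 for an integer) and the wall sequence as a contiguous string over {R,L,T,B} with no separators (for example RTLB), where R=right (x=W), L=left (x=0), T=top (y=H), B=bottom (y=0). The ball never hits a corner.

1. t=1 → T at (9,7); v=(3,-2)
2. t=1 → R at (12,5); v=(-3,-2)
3. t=5/2 → B at (9/2,0); v=(-3,2)
4. t=3/2 → L at (0,3); v=(3,2)

Final position: (0,3)
Wall sequence: TRBL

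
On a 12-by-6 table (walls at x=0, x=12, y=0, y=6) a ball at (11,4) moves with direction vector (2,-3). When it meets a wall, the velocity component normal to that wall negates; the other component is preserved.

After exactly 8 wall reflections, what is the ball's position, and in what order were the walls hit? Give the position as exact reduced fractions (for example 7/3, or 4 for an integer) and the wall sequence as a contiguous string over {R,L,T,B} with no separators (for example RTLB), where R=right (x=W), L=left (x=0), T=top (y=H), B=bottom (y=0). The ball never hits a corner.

Final position: (29/3,6)
Wall sequence: RBTBLTBT

1. t=1/2 → R at (12,5/2); v=(-2,-3)
2. t=5/6 → B at (31/3,0); v=(-2,3)
3. t=2 → T at (19/3,6); v=(-2,-3)
4. t=2 → B at (7/3,0); v=(-2,3)
5. t=7/6 → L at (0,7/2); v=(2,3)
6. t=5/6 → T at (5/3,6); v=(2,-3)
7. t=2 → B at (17/3,0); v=(2,3)
8. t=2 → T at (29/3,6); v=(2,-3)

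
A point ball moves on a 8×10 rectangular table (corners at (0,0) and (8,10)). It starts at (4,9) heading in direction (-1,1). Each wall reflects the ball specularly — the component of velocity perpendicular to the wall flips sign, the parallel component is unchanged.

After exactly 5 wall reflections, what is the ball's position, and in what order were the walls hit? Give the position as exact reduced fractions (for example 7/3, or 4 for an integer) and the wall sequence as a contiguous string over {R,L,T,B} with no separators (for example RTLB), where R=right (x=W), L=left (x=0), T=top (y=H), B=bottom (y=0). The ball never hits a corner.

1. t=1 → T at (3,10); v=(-1,-1)
2. t=3 → L at (0,7); v=(1,-1)
3. t=7 → B at (7,0); v=(1,1)
4. t=1 → R at (8,1); v=(-1,1)
5. t=8 → L at (0,9); v=(1,1)

Final position: (0,9)
Wall sequence: TLBRL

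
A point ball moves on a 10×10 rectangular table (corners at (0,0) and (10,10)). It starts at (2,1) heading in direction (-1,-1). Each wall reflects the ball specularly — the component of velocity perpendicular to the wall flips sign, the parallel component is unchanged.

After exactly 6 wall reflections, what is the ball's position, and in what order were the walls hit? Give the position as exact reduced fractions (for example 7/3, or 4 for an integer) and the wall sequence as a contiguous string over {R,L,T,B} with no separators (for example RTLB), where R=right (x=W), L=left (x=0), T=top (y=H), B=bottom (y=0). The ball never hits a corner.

Final position: (0,1)
Wall sequence: BLTRBL

1. t=1 → B at (1,0); v=(-1,1)
2. t=1 → L at (0,1); v=(1,1)
3. t=9 → T at (9,10); v=(1,-1)
4. t=1 → R at (10,9); v=(-1,-1)
5. t=9 → B at (1,0); v=(-1,1)
6. t=1 → L at (0,1); v=(1,1)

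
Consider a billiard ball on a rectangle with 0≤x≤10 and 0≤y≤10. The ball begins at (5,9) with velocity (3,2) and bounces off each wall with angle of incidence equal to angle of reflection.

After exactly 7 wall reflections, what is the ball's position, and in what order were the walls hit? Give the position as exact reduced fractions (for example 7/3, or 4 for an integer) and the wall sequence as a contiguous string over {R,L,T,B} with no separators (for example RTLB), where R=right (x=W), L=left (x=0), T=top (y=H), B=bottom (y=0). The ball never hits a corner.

Final position: (0,23/3)
Wall sequence: TRLBRTL

1. t=1/2 → T at (13/2,10); v=(3,-2)
2. t=7/6 → R at (10,23/3); v=(-3,-2)
3. t=10/3 → L at (0,1); v=(3,-2)
4. t=1/2 → B at (3/2,0); v=(3,2)
5. t=17/6 → R at (10,17/3); v=(-3,2)
6. t=13/6 → T at (7/2,10); v=(-3,-2)
7. t=7/6 → L at (0,23/3); v=(3,-2)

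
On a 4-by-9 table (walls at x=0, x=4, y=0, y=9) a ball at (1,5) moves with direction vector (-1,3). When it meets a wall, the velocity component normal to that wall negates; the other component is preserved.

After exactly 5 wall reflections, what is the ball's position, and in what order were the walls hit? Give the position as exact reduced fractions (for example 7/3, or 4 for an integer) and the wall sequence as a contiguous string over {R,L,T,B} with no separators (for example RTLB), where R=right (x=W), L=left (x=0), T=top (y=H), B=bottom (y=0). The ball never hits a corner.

Final position: (5/3,9)
Wall sequence: LTBRT

1. t=1 → L at (0,8); v=(1,3)
2. t=1/3 → T at (1/3,9); v=(1,-3)
3. t=3 → B at (10/3,0); v=(1,3)
4. t=2/3 → R at (4,2); v=(-1,3)
5. t=7/3 → T at (5/3,9); v=(-1,-3)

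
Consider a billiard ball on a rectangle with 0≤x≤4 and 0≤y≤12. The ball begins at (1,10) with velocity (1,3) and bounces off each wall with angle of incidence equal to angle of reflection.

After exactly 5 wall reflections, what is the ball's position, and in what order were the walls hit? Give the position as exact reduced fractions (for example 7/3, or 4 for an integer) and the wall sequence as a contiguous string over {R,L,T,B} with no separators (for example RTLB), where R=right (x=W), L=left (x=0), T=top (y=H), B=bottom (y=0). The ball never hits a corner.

1. t=2/3 → T at (5/3,12); v=(1,-3)
2. t=7/3 → R at (4,5); v=(-1,-3)
3. t=5/3 → B at (7/3,0); v=(-1,3)
4. t=7/3 → L at (0,7); v=(1,3)
5. t=5/3 → T at (5/3,12); v=(1,-3)

Final position: (5/3,12)
Wall sequence: TRBLT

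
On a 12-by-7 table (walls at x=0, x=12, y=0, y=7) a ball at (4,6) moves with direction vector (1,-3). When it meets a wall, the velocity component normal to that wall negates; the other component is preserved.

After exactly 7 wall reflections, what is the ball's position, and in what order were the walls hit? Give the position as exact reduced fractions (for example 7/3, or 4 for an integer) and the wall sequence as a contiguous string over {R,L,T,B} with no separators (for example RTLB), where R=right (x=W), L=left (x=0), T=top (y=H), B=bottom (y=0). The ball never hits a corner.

Final position: (19/3,7)
Wall sequence: BTBRTBT

1. t=2 → B at (6,0); v=(1,3)
2. t=7/3 → T at (25/3,7); v=(1,-3)
3. t=7/3 → B at (32/3,0); v=(1,3)
4. t=4/3 → R at (12,4); v=(-1,3)
5. t=1 → T at (11,7); v=(-1,-3)
6. t=7/3 → B at (26/3,0); v=(-1,3)
7. t=7/3 → T at (19/3,7); v=(-1,-3)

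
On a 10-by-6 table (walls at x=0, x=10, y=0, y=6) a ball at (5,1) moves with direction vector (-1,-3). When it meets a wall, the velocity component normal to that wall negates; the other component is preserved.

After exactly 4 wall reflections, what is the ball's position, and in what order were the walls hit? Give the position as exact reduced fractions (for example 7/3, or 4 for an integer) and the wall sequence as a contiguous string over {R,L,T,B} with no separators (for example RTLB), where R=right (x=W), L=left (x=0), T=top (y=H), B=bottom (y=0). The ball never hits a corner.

1. t=1/3 → B at (14/3,0); v=(-1,3)
2. t=2 → T at (8/3,6); v=(-1,-3)
3. t=2 → B at (2/3,0); v=(-1,3)
4. t=2/3 → L at (0,2); v=(1,3)

Final position: (0,2)
Wall sequence: BTBL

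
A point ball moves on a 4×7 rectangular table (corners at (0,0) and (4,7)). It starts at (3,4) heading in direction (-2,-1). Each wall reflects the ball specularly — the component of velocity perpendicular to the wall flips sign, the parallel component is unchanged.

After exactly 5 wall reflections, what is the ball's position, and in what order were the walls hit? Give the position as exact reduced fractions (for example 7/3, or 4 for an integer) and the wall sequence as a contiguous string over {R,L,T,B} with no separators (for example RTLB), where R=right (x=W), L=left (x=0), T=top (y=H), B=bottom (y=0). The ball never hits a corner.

Final position: (4,7/2)
Wall sequence: LRBLR

1. t=3/2 → L at (0,5/2); v=(2,-1)
2. t=2 → R at (4,1/2); v=(-2,-1)
3. t=1/2 → B at (3,0); v=(-2,1)
4. t=3/2 → L at (0,3/2); v=(2,1)
5. t=2 → R at (4,7/2); v=(-2,1)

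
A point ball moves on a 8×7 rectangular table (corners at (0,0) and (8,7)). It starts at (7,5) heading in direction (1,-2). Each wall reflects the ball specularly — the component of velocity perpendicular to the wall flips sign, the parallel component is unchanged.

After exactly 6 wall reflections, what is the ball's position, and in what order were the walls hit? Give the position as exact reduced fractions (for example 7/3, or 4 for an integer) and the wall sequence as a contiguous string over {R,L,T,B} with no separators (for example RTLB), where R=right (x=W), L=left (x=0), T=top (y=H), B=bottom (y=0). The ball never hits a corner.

Final position: (4,7)
Wall sequence: RBTLBT

1. t=1 → R at (8,3); v=(-1,-2)
2. t=3/2 → B at (13/2,0); v=(-1,2)
3. t=7/2 → T at (3,7); v=(-1,-2)
4. t=3 → L at (0,1); v=(1,-2)
5. t=1/2 → B at (1/2,0); v=(1,2)
6. t=7/2 → T at (4,7); v=(1,-2)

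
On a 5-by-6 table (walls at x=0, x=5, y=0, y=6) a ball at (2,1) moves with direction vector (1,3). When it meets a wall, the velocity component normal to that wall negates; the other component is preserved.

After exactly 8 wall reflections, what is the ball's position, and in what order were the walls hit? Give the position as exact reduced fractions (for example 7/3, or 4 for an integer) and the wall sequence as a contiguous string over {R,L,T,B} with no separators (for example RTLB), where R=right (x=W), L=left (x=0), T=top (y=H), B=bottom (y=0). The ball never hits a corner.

Final position: (11/3,0)
Wall sequence: TRBTBLTB

1. t=5/3 → T at (11/3,6); v=(1,-3)
2. t=4/3 → R at (5,2); v=(-1,-3)
3. t=2/3 → B at (13/3,0); v=(-1,3)
4. t=2 → T at (7/3,6); v=(-1,-3)
5. t=2 → B at (1/3,0); v=(-1,3)
6. t=1/3 → L at (0,1); v=(1,3)
7. t=5/3 → T at (5/3,6); v=(1,-3)
8. t=2 → B at (11/3,0); v=(1,3)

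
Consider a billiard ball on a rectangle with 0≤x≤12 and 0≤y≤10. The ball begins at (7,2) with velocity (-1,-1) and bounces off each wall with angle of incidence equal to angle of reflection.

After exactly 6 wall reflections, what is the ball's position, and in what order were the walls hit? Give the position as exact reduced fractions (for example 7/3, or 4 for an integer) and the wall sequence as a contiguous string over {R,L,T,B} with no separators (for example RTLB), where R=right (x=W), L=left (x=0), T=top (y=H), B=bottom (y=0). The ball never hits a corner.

Final position: (0,9)
Wall sequence: BLTRBL

1. t=2 → B at (5,0); v=(-1,1)
2. t=5 → L at (0,5); v=(1,1)
3. t=5 → T at (5,10); v=(1,-1)
4. t=7 → R at (12,3); v=(-1,-1)
5. t=3 → B at (9,0); v=(-1,1)
6. t=9 → L at (0,9); v=(1,1)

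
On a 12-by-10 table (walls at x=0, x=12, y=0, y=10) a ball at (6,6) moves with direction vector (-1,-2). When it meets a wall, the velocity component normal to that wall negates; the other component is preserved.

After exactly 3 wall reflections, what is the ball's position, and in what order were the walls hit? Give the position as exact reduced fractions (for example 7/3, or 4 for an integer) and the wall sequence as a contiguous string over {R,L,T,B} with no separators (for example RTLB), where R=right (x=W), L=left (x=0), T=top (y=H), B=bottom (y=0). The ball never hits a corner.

Final position: (2,10)
Wall sequence: BLT

1. t=3 → B at (3,0); v=(-1,2)
2. t=3 → L at (0,6); v=(1,2)
3. t=2 → T at (2,10); v=(1,-2)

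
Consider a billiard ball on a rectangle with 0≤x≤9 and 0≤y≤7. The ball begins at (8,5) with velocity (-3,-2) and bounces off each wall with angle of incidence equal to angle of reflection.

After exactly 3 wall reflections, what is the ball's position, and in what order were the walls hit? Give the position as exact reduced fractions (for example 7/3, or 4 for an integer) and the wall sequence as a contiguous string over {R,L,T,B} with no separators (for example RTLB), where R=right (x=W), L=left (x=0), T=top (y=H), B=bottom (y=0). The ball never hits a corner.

Final position: (9,19/3)
Wall sequence: BLR

1. t=5/2 → B at (1/2,0); v=(-3,2)
2. t=1/6 → L at (0,1/3); v=(3,2)
3. t=3 → R at (9,19/3); v=(-3,2)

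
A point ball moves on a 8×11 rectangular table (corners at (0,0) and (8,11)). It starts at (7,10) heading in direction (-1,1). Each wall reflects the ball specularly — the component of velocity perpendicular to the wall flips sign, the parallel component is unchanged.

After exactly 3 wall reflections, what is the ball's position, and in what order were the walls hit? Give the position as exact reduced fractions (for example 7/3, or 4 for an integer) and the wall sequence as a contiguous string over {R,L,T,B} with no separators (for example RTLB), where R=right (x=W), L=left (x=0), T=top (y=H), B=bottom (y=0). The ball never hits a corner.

1. t=1 → T at (6,11); v=(-1,-1)
2. t=6 → L at (0,5); v=(1,-1)
3. t=5 → B at (5,0); v=(1,1)

Final position: (5,0)
Wall sequence: TLB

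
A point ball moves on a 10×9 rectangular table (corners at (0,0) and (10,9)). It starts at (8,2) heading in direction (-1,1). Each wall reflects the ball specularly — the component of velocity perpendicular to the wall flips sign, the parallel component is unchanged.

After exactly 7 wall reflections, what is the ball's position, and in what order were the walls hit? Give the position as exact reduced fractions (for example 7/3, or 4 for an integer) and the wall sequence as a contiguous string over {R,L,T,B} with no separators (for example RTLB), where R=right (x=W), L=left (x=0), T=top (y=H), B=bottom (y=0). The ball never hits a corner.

1. t=7 → T at (1,9); v=(-1,-1)
2. t=1 → L at (0,8); v=(1,-1)
3. t=8 → B at (8,0); v=(1,1)
4. t=2 → R at (10,2); v=(-1,1)
5. t=7 → T at (3,9); v=(-1,-1)
6. t=3 → L at (0,6); v=(1,-1)
7. t=6 → B at (6,0); v=(1,1)

Final position: (6,0)
Wall sequence: TLBRTLB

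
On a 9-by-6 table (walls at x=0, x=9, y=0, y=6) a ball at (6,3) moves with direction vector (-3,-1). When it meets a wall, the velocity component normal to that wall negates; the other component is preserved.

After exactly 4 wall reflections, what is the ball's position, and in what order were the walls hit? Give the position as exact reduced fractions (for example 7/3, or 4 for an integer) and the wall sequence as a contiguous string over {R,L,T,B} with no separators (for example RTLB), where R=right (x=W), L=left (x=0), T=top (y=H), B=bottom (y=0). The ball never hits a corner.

1. t=2 → L at (0,1); v=(3,-1)
2. t=1 → B at (3,0); v=(3,1)
3. t=2 → R at (9,2); v=(-3,1)
4. t=3 → L at (0,5); v=(3,1)

Final position: (0,5)
Wall sequence: LBRL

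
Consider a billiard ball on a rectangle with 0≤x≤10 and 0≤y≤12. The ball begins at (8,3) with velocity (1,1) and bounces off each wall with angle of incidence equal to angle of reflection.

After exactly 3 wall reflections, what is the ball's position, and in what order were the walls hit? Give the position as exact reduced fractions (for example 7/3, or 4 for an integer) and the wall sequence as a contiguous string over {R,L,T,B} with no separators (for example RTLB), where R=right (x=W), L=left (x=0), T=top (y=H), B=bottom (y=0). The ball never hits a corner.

1. t=2 → R at (10,5); v=(-1,1)
2. t=7 → T at (3,12); v=(-1,-1)
3. t=3 → L at (0,9); v=(1,-1)

Final position: (0,9)
Wall sequence: RTL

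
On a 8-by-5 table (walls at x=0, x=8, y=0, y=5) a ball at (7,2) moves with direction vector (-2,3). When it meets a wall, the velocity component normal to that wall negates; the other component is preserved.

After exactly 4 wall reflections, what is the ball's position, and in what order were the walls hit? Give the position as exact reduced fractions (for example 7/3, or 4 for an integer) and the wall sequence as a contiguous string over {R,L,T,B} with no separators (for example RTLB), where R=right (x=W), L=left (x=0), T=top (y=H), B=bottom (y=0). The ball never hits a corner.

Final position: (5/3,5)
Wall sequence: TBLT

1. t=1 → T at (5,5); v=(-2,-3)
2. t=5/3 → B at (5/3,0); v=(-2,3)
3. t=5/6 → L at (0,5/2); v=(2,3)
4. t=5/6 → T at (5/3,5); v=(2,-3)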